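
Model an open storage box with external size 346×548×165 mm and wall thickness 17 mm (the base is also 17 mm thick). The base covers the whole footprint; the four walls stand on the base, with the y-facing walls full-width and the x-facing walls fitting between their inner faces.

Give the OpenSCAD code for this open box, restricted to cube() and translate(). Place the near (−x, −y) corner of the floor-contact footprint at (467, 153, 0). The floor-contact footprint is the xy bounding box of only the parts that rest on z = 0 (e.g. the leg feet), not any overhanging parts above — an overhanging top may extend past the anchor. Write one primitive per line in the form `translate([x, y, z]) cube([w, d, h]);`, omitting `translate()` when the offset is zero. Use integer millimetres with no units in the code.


translate([467, 153, 0]) cube([346, 548, 17]);
translate([467, 153, 17]) cube([346, 17, 148]);
translate([467, 684, 17]) cube([346, 17, 148]);
translate([467, 170, 17]) cube([17, 514, 148]);
translate([796, 170, 17]) cube([17, 514, 148]);


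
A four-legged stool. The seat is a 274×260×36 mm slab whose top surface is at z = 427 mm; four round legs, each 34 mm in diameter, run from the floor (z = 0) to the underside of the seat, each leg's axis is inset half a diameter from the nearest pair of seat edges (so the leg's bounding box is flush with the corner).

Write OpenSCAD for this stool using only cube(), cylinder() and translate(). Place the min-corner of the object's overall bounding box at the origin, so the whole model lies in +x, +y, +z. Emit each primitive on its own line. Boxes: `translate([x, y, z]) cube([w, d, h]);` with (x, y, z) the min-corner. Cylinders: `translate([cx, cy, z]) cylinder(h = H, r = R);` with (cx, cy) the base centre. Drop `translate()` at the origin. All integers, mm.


// leg_h = 427 - 36 = 391
translate([0, 0, 391]) cube([274, 260, 36]);
translate([17, 17, 0]) cylinder(h = 391, r = 17);
translate([257, 17, 0]) cylinder(h = 391, r = 17);
translate([17, 243, 0]) cylinder(h = 391, r = 17);
translate([257, 243, 0]) cylinder(h = 391, r = 17);


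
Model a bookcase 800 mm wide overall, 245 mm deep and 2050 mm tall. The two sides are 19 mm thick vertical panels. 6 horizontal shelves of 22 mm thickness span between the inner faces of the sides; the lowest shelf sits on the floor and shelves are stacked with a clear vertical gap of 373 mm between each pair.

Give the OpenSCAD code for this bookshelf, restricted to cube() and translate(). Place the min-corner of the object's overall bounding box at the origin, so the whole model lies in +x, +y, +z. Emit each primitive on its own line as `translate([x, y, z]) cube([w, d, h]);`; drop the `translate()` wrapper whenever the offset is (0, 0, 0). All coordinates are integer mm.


cube([19, 245, 2050]);
translate([781, 0, 0]) cube([19, 245, 2050]);
translate([19, 0, 0]) cube([762, 245, 22]);
translate([19, 0, 395]) cube([762, 245, 22]);
translate([19, 0, 790]) cube([762, 245, 22]);
translate([19, 0, 1185]) cube([762, 245, 22]);
translate([19, 0, 1580]) cube([762, 245, 22]);
translate([19, 0, 1975]) cube([762, 245, 22]);


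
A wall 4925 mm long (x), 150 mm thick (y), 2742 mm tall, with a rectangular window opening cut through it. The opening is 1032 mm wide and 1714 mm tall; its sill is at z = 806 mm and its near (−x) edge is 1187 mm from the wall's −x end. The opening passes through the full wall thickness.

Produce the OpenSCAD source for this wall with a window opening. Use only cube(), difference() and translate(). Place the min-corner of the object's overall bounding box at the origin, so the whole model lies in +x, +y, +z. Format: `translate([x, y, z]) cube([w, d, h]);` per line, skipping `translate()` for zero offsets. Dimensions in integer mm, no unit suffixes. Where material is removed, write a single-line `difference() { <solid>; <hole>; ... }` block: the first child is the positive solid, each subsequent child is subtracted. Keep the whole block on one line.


difference() { cube([4925, 150, 2742]); translate([1187, 0, 806]) cube([1032, 150, 1714]); }


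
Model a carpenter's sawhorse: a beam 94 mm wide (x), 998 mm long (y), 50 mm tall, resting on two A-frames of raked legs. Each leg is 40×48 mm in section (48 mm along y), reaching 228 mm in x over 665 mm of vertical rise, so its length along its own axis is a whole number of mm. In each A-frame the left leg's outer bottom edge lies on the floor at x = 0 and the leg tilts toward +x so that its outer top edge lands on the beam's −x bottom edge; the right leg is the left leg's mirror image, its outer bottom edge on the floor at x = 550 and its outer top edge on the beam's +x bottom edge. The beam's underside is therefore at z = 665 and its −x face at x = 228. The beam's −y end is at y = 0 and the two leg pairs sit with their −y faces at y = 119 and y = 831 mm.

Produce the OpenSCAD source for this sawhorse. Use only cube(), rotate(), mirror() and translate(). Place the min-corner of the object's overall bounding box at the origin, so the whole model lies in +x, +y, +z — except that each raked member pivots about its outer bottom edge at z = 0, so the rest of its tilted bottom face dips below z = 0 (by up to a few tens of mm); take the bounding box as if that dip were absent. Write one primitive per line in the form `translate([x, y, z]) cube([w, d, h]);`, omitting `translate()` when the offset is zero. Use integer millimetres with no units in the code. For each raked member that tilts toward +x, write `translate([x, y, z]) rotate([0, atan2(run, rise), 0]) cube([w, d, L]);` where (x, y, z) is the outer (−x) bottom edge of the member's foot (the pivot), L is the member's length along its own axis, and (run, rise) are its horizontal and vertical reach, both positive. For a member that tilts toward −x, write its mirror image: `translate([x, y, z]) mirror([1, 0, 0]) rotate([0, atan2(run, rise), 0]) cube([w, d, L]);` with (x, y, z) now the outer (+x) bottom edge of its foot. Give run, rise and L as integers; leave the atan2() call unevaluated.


translate([228, 0, 665]) cube([94, 998, 50]);
translate([0, 119, 0]) rotate([0, atan2(228, 665), 0]) cube([40, 48, 703]);
translate([550, 119, 0]) mirror([1, 0, 0]) rotate([0, atan2(228, 665), 0]) cube([40, 48, 703]);
translate([0, 831, 0]) rotate([0, atan2(228, 665), 0]) cube([40, 48, 703]);
translate([550, 831, 0]) mirror([1, 0, 0]) rotate([0, atan2(228, 665), 0]) cube([40, 48, 703]);


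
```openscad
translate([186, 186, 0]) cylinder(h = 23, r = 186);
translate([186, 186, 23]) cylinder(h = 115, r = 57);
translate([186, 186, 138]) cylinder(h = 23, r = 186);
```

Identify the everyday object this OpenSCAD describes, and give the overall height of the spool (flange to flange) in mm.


A spool. The overall height is 161 mm.

Three coaxial cylinders, large–small–large — a spool. Two 23 mm flanges and a 115 mm core give 23 + 115 + 23 = 161 mm.


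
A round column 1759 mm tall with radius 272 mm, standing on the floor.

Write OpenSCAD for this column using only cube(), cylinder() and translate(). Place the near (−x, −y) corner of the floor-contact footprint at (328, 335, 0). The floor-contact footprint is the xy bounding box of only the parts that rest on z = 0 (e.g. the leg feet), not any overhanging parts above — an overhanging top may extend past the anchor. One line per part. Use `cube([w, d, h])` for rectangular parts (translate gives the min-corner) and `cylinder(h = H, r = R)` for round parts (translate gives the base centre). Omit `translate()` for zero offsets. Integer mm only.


translate([600, 607, 0]) cylinder(h = 1759, r = 272);


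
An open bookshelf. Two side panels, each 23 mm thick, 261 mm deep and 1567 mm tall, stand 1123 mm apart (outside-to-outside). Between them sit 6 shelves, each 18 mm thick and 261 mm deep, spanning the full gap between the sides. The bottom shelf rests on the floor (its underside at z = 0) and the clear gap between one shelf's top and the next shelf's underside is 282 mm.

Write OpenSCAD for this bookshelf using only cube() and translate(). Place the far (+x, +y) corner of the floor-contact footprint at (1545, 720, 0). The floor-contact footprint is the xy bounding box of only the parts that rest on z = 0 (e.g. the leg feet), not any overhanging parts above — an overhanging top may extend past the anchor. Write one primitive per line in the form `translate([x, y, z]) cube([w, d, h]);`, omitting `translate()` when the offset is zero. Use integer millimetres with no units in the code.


translate([422, 459, 0]) cube([23, 261, 1567]);
translate([1522, 459, 0]) cube([23, 261, 1567]);
translate([445, 459, 0]) cube([1077, 261, 18]);
translate([445, 459, 300]) cube([1077, 261, 18]);
translate([445, 459, 600]) cube([1077, 261, 18]);
translate([445, 459, 900]) cube([1077, 261, 18]);
translate([445, 459, 1200]) cube([1077, 261, 18]);
translate([445, 459, 1500]) cube([1077, 261, 18]);


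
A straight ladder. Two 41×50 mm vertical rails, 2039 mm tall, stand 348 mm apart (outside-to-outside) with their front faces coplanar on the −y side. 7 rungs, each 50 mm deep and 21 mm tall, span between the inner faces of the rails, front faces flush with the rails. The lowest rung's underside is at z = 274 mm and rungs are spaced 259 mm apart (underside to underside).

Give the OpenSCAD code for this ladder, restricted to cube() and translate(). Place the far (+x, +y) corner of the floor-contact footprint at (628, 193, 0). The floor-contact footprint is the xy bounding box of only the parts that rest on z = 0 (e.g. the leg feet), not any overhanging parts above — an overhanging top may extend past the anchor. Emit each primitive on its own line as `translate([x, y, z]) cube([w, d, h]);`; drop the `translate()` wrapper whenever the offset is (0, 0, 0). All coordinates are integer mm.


translate([280, 143, 0]) cube([41, 50, 2039]);
translate([587, 143, 0]) cube([41, 50, 2039]);
translate([321, 143, 274]) cube([266, 50, 21]);
translate([321, 143, 533]) cube([266, 50, 21]);
translate([321, 143, 792]) cube([266, 50, 21]);
translate([321, 143, 1051]) cube([266, 50, 21]);
translate([321, 143, 1310]) cube([266, 50, 21]);
translate([321, 143, 1569]) cube([266, 50, 21]);
translate([321, 143, 1828]) cube([266, 50, 21]);


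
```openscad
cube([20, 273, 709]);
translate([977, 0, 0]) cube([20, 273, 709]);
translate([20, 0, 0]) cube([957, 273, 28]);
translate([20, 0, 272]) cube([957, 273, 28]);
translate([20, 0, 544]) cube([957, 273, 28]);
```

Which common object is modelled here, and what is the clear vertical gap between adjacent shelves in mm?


A bookshelf. The clear shelf gap is 244 mm.

Two tall side panels with 3 horizontal boards between them — a bookshelf. The first two shelf undersides are at z = 0 and z = 272; with shelf thickness 28, the clear gap is 272 − 0 − 28 = 244 mm.


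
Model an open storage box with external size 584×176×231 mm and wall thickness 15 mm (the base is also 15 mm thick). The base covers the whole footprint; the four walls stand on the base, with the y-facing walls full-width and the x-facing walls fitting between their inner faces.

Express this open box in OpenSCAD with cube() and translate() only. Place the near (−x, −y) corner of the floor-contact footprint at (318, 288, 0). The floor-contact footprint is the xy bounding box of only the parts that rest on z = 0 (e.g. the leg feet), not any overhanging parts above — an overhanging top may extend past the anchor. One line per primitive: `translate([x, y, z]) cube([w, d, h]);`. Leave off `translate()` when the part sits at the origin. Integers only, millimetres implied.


translate([318, 288, 0]) cube([584, 176, 15]);
translate([318, 288, 15]) cube([584, 15, 216]);
translate([318, 449, 15]) cube([584, 15, 216]);
translate([318, 303, 15]) cube([15, 146, 216]);
translate([887, 303, 15]) cube([15, 146, 216]);


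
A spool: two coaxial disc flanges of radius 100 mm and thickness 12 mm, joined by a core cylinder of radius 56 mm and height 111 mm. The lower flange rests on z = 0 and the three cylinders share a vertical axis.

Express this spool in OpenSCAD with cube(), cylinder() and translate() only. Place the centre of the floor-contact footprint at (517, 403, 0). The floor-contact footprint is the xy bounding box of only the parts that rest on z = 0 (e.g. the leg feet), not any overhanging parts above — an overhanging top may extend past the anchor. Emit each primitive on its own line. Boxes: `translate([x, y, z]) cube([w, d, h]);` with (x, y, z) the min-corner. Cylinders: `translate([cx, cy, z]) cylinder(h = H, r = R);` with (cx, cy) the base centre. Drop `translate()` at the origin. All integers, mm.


translate([517, 403, 0]) cylinder(h = 12, r = 100);
translate([517, 403, 12]) cylinder(h = 111, r = 56);
translate([517, 403, 123]) cylinder(h = 12, r = 100);


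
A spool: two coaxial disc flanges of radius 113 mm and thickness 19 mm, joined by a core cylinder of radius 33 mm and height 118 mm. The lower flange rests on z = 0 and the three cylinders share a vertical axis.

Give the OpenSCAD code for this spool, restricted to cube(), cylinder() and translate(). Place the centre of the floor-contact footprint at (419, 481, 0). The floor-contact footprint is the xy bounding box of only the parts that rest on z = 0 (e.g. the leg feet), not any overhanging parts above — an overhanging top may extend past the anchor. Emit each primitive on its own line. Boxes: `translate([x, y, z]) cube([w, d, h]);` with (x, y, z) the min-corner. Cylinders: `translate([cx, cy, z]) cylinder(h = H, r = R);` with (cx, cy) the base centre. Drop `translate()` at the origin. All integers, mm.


translate([419, 481, 0]) cylinder(h = 19, r = 113);
translate([419, 481, 19]) cylinder(h = 118, r = 33);
translate([419, 481, 137]) cylinder(h = 19, r = 113);


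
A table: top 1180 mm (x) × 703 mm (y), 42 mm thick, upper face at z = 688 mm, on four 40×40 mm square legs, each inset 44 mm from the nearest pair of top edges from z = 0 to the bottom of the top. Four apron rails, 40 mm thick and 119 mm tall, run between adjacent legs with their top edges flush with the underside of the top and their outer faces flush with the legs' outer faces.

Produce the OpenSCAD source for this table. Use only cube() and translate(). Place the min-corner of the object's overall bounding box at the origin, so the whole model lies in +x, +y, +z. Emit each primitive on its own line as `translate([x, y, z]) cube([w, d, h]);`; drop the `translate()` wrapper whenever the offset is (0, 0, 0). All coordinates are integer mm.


translate([0, 0, 646]) cube([1180, 703, 42]);
translate([44, 44, 0]) cube([40, 40, 646]);
translate([1096, 44, 0]) cube([40, 40, 646]);
translate([44, 619, 0]) cube([40, 40, 646]);
translate([1096, 619, 0]) cube([40, 40, 646]);
translate([84, 44, 527]) cube([1012, 40, 119]);
translate([84, 619, 527]) cube([1012, 40, 119]);
translate([44, 84, 527]) cube([40, 535, 119]);
translate([1096, 84, 527]) cube([40, 535, 119]);


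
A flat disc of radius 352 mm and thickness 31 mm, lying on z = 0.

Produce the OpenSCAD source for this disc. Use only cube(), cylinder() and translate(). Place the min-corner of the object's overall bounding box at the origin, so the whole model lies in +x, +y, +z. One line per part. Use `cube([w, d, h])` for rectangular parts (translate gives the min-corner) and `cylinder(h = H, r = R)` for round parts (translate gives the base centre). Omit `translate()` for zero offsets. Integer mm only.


translate([352, 352, 0]) cylinder(h = 31, r = 352);


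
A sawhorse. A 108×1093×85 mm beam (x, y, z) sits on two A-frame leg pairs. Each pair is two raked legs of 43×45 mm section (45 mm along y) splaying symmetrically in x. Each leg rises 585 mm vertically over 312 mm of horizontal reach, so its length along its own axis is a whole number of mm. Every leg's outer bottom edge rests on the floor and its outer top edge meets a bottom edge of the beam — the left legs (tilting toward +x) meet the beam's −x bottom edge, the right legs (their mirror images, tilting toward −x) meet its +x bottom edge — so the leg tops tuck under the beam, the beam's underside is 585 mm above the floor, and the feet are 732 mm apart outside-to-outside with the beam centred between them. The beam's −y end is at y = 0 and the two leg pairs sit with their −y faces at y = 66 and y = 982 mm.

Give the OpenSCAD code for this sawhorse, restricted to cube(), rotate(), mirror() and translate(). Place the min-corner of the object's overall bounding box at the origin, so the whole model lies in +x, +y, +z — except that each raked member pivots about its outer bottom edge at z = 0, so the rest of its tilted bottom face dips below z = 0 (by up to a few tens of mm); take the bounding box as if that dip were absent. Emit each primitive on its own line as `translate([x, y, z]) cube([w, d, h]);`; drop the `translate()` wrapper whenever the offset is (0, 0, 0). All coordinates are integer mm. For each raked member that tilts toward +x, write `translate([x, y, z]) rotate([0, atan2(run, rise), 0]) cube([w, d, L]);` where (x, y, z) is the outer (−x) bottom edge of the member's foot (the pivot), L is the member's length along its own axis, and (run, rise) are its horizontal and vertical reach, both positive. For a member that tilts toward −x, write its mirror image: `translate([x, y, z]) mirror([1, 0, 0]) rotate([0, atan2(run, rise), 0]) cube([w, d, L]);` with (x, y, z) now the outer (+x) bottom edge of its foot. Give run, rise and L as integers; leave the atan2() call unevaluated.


// leg length = √(312² + 585²) = 663
// right-leg outer foot x = 2·312 + 108 = 732
// beam min-corner = (312, 0, 585)
translate([312, 0, 585]) cube([108, 1093, 85]);
translate([0, 66, 0]) rotate([0, atan2(312, 585), 0]) cube([43, 45, 663]);
translate([732, 66, 0]) mirror([1, 0, 0]) rotate([0, atan2(312, 585), 0]) cube([43, 45, 663]);
translate([0, 982, 0]) rotate([0, atan2(312, 585), 0]) cube([43, 45, 663]);
translate([732, 982, 0]) mirror([1, 0, 0]) rotate([0, atan2(312, 585), 0]) cube([43, 45, 663]);


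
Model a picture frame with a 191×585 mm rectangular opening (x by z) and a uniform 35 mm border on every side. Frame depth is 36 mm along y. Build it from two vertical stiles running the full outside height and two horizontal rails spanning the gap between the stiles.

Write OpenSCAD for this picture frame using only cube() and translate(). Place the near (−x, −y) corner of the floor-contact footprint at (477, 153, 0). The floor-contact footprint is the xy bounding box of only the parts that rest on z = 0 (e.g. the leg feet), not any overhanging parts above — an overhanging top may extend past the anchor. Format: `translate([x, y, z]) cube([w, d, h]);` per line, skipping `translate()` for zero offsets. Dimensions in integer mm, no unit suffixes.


translate([477, 153, 0]) cube([35, 36, 655]);
translate([703, 153, 0]) cube([35, 36, 655]);
translate([512, 153, 0]) cube([191, 36, 35]);
translate([512, 153, 620]) cube([191, 36, 35]);


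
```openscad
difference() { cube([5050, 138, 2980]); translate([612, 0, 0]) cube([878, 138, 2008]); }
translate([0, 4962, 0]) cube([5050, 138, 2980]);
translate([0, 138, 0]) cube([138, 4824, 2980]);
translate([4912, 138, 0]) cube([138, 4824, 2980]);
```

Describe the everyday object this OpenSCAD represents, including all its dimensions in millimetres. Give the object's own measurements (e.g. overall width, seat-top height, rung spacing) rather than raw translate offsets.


A single room: four walls, each 2980 mm tall and 138 mm thick, enclosing an outside footprint 5050×5100 mm (x × y), no floor or roof. The front and back walls (−y and +y sides) run the full x-width; the side walls fit between their inner faces. A door opening 878 mm wide and 2008 mm tall is cut through the front wall from the floor up, its −x edge 612 mm from the wall's −x end.


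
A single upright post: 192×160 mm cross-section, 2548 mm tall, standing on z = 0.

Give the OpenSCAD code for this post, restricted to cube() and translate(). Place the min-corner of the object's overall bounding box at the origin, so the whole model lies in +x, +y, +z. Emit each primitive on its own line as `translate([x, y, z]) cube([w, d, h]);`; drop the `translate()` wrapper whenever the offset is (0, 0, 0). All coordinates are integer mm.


cube([192, 160, 2548]);


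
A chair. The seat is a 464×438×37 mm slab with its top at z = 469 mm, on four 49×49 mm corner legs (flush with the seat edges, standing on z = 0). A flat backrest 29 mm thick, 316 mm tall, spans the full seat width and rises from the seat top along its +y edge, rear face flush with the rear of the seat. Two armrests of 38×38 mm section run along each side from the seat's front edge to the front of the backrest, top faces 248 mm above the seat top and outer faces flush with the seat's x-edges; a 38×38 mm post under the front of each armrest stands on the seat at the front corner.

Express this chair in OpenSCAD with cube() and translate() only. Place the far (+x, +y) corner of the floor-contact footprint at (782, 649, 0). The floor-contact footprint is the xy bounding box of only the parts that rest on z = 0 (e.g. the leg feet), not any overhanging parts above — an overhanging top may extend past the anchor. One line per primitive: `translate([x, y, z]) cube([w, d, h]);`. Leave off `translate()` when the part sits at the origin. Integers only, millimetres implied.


translate([318, 211, 432]) cube([464, 438, 37]);
translate([318, 211, 0]) cube([49, 49, 432]);
translate([733, 211, 0]) cube([49, 49, 432]);
translate([318, 600, 0]) cube([49, 49, 432]);
translate([733, 600, 0]) cube([49, 49, 432]);
translate([318, 620, 469]) cube([464, 29, 316]);
translate([318, 211, 679]) cube([38, 409, 38]);
translate([744, 211, 679]) cube([38, 409, 38]);
translate([318, 211, 469]) cube([38, 38, 210]);
translate([744, 211, 469]) cube([38, 38, 210]);


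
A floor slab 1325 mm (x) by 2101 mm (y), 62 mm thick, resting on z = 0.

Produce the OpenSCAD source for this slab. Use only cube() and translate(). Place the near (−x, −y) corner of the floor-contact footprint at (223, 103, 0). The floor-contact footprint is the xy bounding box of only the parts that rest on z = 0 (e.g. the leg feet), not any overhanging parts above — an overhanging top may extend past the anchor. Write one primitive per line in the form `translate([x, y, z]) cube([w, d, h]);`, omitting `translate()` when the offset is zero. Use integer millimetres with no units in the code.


translate([223, 103, 0]) cube([1325, 2101, 62]);


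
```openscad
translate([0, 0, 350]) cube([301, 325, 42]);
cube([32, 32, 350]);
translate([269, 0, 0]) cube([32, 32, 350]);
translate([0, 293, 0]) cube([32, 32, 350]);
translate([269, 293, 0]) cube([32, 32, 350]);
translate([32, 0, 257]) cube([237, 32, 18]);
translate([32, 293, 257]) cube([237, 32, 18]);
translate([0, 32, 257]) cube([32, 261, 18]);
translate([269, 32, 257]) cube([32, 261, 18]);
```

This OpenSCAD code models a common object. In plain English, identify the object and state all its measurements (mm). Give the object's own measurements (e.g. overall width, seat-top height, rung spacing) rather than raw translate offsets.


A simple wooden stool: a rectangular seat 301 mm (x) by 325 mm (y), 42 mm thick, top face at z = 392 mm, on four square legs, each 32×32 mm in cross-section. The legs rest on z = 0, each flush with a corner of the seat. Four stretchers, 32 mm wide and 18 mm tall, connect adjacent legs with their undersides at z = 257 mm, each running between the inner faces of the legs it joins and aligned with the legs' outer faces on the other axis.


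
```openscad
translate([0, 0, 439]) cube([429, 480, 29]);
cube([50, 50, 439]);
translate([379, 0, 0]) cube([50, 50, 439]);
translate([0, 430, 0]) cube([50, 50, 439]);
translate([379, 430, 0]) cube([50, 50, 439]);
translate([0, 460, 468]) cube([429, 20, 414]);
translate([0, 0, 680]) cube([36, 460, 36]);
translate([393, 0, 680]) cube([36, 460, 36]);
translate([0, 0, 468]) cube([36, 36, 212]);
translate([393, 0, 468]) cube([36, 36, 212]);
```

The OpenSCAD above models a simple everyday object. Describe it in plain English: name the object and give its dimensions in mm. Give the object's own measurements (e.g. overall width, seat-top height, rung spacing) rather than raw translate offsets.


A chair. The seat is a 429×480×29 mm slab with its top at z = 468 mm, on four 50×50 mm corner legs (flush with the seat edges, standing on z = 0). A flat backrest 20 mm thick, 414 mm tall, spans the full seat width and rises from the seat top along its +y edge, rear face flush with the rear of the seat. Two armrests of 36×36 mm section run along each side from the seat's front edge to the front of the backrest, top faces 248 mm above the seat top and outer faces flush with the seat's x-edges; a 36×36 mm post under the front of each armrest stands on the seat at the front corner.


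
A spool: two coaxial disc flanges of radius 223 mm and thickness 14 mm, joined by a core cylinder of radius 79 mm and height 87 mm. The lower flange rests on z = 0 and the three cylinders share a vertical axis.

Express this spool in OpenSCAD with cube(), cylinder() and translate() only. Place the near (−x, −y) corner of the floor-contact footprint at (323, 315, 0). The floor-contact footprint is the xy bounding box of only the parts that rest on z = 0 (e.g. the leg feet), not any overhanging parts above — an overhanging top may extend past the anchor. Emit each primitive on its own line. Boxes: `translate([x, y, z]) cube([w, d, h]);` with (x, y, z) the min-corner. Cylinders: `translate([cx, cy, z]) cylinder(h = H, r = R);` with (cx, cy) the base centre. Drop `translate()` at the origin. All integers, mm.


translate([546, 538, 0]) cylinder(h = 14, r = 223);
translate([546, 538, 14]) cylinder(h = 87, r = 79);
translate([546, 538, 101]) cylinder(h = 14, r = 223);


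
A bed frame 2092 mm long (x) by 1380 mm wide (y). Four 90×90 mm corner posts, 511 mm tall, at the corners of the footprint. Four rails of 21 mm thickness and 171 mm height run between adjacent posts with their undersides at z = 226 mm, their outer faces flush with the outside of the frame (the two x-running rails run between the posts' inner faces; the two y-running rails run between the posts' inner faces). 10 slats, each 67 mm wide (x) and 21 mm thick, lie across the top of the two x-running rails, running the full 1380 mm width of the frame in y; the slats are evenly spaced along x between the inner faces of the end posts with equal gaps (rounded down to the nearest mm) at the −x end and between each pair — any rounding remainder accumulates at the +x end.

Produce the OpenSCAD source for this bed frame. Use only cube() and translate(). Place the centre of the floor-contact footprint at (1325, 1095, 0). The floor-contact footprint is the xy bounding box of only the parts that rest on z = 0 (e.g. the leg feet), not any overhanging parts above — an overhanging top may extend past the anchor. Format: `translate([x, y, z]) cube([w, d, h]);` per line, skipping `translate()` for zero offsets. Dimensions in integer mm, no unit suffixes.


// slat z = rail_z + rail_h = 226 + 171 = 397
// slat gap = ⌊(1912 − 10·67) / 11⌋ = 112
translate([279, 405, 0]) cube([90, 90, 511]);
translate([279, 1695, 0]) cube([90, 90, 511]);
translate([2281, 405, 0]) cube([90, 90, 511]);
translate([2281, 1695, 0]) cube([90, 90, 511]);
translate([369, 405, 226]) cube([1912, 21, 171]);
translate([369, 1764, 226]) cube([1912, 21, 171]);
translate([279, 495, 226]) cube([21, 1200, 171]);
translate([2350, 495, 226]) cube([21, 1200, 171]);
translate([481, 405, 397]) cube([67, 1380, 21]);
translate([660, 405, 397]) cube([67, 1380, 21]);
translate([839, 405, 397]) cube([67, 1380, 21]);
translate([1018, 405, 397]) cube([67, 1380, 21]);
translate([1197, 405, 397]) cube([67, 1380, 21]);
translate([1376, 405, 397]) cube([67, 1380, 21]);
translate([1555, 405, 397]) cube([67, 1380, 21]);
translate([1734, 405, 397]) cube([67, 1380, 21]);
translate([1913, 405, 397]) cube([67, 1380, 21]);
translate([2092, 405, 397]) cube([67, 1380, 21]);


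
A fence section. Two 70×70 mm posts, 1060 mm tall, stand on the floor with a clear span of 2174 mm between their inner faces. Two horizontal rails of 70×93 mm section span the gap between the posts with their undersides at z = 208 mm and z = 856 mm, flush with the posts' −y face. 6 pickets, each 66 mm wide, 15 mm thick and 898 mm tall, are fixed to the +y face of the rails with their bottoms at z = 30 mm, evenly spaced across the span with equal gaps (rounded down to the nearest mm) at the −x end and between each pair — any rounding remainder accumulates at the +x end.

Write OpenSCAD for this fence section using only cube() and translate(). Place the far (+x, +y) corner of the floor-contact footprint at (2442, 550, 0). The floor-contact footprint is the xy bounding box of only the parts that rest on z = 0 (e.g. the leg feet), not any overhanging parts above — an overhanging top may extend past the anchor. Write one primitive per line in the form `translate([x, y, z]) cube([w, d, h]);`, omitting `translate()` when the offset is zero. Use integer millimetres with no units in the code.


translate([128, 480, 0]) cube([70, 70, 1060]);
translate([2372, 480, 0]) cube([70, 70, 1060]);
translate([198, 480, 208]) cube([2174, 70, 93]);
translate([198, 480, 856]) cube([2174, 70, 93]);
translate([452, 550, 30]) cube([66, 15, 898]);
translate([772, 550, 30]) cube([66, 15, 898]);
translate([1092, 550, 30]) cube([66, 15, 898]);
translate([1412, 550, 30]) cube([66, 15, 898]);
translate([1732, 550, 30]) cube([66, 15, 898]);
translate([2052, 550, 30]) cube([66, 15, 898]);


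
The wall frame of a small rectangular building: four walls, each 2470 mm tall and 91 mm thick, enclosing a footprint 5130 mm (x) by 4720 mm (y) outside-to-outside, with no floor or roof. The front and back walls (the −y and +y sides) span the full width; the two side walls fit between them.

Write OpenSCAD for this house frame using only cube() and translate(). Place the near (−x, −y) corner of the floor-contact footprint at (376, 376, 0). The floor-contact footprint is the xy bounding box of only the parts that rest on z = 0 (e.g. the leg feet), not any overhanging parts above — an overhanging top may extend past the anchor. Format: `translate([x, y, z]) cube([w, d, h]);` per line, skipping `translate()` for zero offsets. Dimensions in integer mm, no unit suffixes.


translate([376, 376, 0]) cube([5130, 91, 2470]);
translate([376, 5005, 0]) cube([5130, 91, 2470]);
translate([376, 467, 0]) cube([91, 4538, 2470]);
translate([5415, 467, 0]) cube([91, 4538, 2470]);


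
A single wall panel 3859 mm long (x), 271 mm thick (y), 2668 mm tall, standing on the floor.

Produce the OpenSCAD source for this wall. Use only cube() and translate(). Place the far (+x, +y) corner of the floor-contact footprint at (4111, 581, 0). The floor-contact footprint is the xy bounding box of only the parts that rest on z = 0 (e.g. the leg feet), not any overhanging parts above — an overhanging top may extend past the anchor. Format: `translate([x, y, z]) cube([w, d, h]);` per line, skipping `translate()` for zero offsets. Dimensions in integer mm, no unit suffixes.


translate([252, 310, 0]) cube([3859, 271, 2668]);


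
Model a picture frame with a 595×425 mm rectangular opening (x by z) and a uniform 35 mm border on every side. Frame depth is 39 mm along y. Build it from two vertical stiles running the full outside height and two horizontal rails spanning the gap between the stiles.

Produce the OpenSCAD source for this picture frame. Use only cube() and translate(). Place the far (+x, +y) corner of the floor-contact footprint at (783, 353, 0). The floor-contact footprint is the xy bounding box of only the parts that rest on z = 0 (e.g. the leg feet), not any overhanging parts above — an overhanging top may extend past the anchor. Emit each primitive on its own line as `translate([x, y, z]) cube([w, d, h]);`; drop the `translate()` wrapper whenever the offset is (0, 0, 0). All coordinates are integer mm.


translate([118, 314, 0]) cube([35, 39, 495]);
translate([748, 314, 0]) cube([35, 39, 495]);
translate([153, 314, 0]) cube([595, 39, 35]);
translate([153, 314, 460]) cube([595, 39, 35]);


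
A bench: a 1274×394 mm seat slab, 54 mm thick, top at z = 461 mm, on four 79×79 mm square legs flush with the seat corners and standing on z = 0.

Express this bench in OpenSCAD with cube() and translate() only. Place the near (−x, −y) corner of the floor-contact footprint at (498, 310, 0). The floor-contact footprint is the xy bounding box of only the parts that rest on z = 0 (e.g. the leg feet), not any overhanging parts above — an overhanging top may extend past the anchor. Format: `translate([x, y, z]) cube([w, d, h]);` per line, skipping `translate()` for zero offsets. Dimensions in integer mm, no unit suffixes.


translate([498, 310, 407]) cube([1274, 394, 54]);
translate([498, 310, 0]) cube([79, 79, 407]);
translate([498, 625, 0]) cube([79, 79, 407]);
translate([1693, 310, 0]) cube([79, 79, 407]);
translate([1693, 625, 0]) cube([79, 79, 407]);


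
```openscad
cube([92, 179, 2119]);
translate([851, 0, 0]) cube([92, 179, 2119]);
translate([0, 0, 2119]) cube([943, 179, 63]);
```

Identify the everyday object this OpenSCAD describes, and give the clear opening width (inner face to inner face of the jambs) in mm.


A door frame. The clear opening width is 759 mm.

Two 2119 mm tall posts with a header on top — a door frame. The left jamb is 92 mm wide at x = 0; the right jamb starts at x = 851. The clear opening is 851 − 92 = 759 mm.


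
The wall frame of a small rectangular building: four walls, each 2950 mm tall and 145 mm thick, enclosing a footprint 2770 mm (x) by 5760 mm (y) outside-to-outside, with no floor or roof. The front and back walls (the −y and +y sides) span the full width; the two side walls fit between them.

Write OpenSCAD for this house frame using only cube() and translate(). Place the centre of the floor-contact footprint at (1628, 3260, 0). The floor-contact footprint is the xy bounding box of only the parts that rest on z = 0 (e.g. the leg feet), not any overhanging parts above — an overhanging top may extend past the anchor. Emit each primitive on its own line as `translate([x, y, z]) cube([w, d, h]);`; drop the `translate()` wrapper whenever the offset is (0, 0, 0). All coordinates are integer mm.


translate([243, 380, 0]) cube([2770, 145, 2950]);
translate([243, 5995, 0]) cube([2770, 145, 2950]);
translate([243, 525, 0]) cube([145, 5470, 2950]);
translate([2868, 525, 0]) cube([145, 5470, 2950]);


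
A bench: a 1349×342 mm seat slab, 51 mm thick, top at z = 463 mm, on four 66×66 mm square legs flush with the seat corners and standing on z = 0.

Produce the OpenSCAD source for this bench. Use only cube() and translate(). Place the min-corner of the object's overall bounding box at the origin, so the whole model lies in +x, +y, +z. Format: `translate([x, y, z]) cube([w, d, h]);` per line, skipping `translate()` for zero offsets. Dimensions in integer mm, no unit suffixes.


translate([0, 0, 412]) cube([1349, 342, 51]);
cube([66, 66, 412]);
translate([0, 276, 0]) cube([66, 66, 412]);
translate([1283, 0, 0]) cube([66, 66, 412]);
translate([1283, 276, 0]) cube([66, 66, 412]);


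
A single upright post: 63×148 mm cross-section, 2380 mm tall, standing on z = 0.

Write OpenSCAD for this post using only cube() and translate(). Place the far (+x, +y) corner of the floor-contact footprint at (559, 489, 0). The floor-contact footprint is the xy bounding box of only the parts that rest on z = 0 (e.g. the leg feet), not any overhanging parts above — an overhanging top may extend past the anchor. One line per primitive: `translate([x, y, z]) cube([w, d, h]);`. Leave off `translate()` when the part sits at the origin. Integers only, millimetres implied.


translate([496, 341, 0]) cube([63, 148, 2380]);


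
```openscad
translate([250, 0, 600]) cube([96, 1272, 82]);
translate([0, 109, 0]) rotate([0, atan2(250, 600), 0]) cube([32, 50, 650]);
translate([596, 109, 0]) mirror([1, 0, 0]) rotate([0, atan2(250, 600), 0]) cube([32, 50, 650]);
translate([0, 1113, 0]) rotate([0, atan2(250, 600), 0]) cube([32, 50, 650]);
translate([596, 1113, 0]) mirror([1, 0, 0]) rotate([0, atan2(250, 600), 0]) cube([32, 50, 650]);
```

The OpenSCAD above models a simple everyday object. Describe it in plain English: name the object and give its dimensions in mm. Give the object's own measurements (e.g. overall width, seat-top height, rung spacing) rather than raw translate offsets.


A sawhorse. A 96×1272×82 mm beam (x, y, z) sits on two A-frame leg pairs. Each pair is two raked legs of 32×50 mm section (50 mm along y) splaying symmetrically in x. Each leg rises 600 mm vertically over 250 mm of horizontal reach and is 650 mm long along its own axis. Every leg's outer bottom edge rests on the floor and its outer top edge meets a bottom edge of the beam — the left legs (tilting toward +x) meet the beam's −x bottom edge, the right legs (their mirror images, tilting toward −x) meet its +x bottom edge — so the leg tops tuck under the beam, the beam's underside is 600 mm above the floor, and the feet are 596 mm apart outside-to-outside with the beam centred between them. The two leg pairs are set in 109 mm from either end of the beam.


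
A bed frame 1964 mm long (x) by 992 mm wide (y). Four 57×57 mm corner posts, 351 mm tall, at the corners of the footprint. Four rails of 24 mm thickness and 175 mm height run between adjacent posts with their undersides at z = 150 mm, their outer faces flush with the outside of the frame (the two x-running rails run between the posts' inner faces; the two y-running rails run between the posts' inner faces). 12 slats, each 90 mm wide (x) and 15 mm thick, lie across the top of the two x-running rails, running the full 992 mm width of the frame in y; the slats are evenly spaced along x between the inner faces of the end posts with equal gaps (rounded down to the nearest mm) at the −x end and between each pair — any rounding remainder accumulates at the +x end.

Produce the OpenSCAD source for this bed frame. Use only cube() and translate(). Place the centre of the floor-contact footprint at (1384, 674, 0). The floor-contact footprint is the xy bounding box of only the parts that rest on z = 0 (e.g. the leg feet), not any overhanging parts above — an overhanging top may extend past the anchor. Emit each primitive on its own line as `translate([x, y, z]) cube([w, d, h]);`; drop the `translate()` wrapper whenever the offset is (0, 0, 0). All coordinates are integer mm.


translate([402, 178, 0]) cube([57, 57, 351]);
translate([402, 1113, 0]) cube([57, 57, 351]);
translate([2309, 178, 0]) cube([57, 57, 351]);
translate([2309, 1113, 0]) cube([57, 57, 351]);
translate([459, 178, 150]) cube([1850, 24, 175]);
translate([459, 1146, 150]) cube([1850, 24, 175]);
translate([402, 235, 150]) cube([24, 878, 175]);
translate([2342, 235, 150]) cube([24, 878, 175]);
translate([518, 178, 325]) cube([90, 992, 15]);
translate([667, 178, 325]) cube([90, 992, 15]);
translate([816, 178, 325]) cube([90, 992, 15]);
translate([965, 178, 325]) cube([90, 992, 15]);
translate([1114, 178, 325]) cube([90, 992, 15]);
translate([1263, 178, 325]) cube([90, 992, 15]);
translate([1412, 178, 325]) cube([90, 992, 15]);
translate([1561, 178, 325]) cube([90, 992, 15]);
translate([1710, 178, 325]) cube([90, 992, 15]);
translate([1859, 178, 325]) cube([90, 992, 15]);
translate([2008, 178, 325]) cube([90, 992, 15]);
translate([2157, 178, 325]) cube([90, 992, 15]);


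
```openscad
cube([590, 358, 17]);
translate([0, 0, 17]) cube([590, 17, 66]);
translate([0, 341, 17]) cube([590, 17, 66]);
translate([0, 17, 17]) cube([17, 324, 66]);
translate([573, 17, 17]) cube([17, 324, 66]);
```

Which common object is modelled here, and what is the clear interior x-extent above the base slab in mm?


An open box. The internal width is 556 mm.

A 590×358 base slab with four walls standing on it — an open box. The base is 590 mm wide and the walls are 17 mm thick, so the internal width is 590 − 2 × 17 = 556 mm.
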